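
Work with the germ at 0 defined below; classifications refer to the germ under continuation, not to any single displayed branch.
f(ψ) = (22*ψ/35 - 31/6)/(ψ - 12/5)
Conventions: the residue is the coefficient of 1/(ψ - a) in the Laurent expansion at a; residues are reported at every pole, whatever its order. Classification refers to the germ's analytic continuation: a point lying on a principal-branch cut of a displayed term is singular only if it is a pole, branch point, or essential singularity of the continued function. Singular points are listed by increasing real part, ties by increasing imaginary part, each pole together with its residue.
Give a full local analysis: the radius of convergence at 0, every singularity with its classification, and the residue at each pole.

Radius of convergence at 0: 12/5.
At 12/5: a pole of order 1; residue -3841/1050.

Denominator factor (ψ - 12/5): pole of order 1 at 12/5, modulus 12/5.
The radius of convergence is the smallest modulus among the singular points: 12/5.
At the order-1 pole 12/5 set g(ψ) = (ψ - (12/5))*f(ψ) = 22*ψ/35 - 31/6.
Simple pole: residue = g(a) at a = 12/5, which is -3841/1050.


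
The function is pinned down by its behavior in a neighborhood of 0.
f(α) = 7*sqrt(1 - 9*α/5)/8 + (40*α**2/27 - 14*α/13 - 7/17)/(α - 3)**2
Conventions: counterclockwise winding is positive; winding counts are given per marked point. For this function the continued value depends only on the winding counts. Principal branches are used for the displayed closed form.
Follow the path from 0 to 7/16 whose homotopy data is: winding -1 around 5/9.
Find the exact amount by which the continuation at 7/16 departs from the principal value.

Continued minus principal equals -(7/80)*sqrt(85).

The rational part is single-valued and drops out of the difference; each branch term changes only by its own monodromy.
(7/8)*sqrt(1 - α/(5/9)): winding -1 is odd, the square root flips sign, contributing -2*(7/8)*sqrt(1 - (7/16)/(5/9)) = -2*(7/8)*sqrt(17/80) = -(7/80)*sqrt(85).
Summing the contributions at α = 7/16 gives -(7/80)*sqrt(85).


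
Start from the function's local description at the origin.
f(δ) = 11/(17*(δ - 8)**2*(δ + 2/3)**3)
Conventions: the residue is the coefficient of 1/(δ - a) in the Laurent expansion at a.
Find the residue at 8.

At the order-2 pole 8 set g(δ) = (δ - (8))^2*f(δ) = 11/(17*(δ + 2/3)**3).
Order-2 pole: residue = g'(a); g'(8) = -2673/7768592, so the residue is -2673/7768592.

The residue is -2673/7768592.


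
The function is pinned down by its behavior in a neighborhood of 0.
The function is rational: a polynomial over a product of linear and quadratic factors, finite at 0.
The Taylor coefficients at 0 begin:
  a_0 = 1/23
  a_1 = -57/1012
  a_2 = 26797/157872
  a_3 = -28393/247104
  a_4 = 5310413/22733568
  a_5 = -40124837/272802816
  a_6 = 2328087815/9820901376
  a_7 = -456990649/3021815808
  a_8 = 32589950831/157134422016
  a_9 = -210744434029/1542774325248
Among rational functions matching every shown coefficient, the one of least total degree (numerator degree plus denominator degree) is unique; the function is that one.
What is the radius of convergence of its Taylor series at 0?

No rational of total degree below 8 reproduces all 10 coefficients; solving the [2/6] Pade equations on them gives f(β) = (-19*β**2/26 + 4*β/11 - 8/23)/((β - 3/2)**3*(β + 4/3)**3), whose expansion matches every shown term.
Denominator factor (β - 3/2)^3: pole of order 3 at 3/2, modulus 3/2.
Denominator factor (β + 4/3)^3: pole of order 3 at -4/3, modulus 4/3.
The radius of convergence is the smallest modulus among the singular points: 4/3.

The radius of convergence is 4/3.


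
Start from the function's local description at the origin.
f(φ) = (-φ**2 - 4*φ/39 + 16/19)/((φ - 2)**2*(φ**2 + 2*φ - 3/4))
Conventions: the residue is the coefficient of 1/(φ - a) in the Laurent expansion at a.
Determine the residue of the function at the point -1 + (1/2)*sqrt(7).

The factor φ**2 + 2*φ - 3/4 splits as (φ - a)(φ - a') with a = -1 + (1/2)*sqrt(7), a' = -1 - (1/2)*sqrt(7). At the order-1 pole a set g(φ) = (φ - a)*f(φ) = [(-φ**2 - 4*φ/39 + 16/19)/(φ - 2)**2] / (φ - a').
Simple pole: residue = g(a) at a = -1 + (1/2)*sqrt(7), which is 56704/623181 + (6115/4362267)*sqrt(7).

The residue is 56704/623181 + (6115/4362267)*sqrt(7).


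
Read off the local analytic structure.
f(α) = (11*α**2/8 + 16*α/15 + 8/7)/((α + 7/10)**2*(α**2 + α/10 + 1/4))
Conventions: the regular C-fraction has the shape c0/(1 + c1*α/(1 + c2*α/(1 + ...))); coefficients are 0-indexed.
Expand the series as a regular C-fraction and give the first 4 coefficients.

Taylor coefficients (expand at 0): a_0 = 3200/343, a_1 = -156160/7203, a_2 = 249066/16807, a_3 = -11938972/1764735.
c0 = a_0 = 3200/343. Peel one level at a time: if S = 1 + c*α/S' with S'(0) = 1, then c is the α-coefficient of S and S' = c*α/(S - 1).
S_1 = c0/f = 1 + (244/105)*α + (2689507/705600)*α^2 + ...; c1 = 244/105.
S_2 = c1*α/(S_1 - 1) = 1 + (-2689507/1639680)*α + (1854268777/11949113344)*α^2 + ...; c2 = -2689507/1639680.
S_3 = c2*α/(S_2 - 1) = 1 + (27814031655/293995389184)*α + ...; c3 = 27814031655/293995389184.

The regular C-fraction coefficients are [3200/343, 244/105, -2689507/1639680, 27814031655/293995389184].


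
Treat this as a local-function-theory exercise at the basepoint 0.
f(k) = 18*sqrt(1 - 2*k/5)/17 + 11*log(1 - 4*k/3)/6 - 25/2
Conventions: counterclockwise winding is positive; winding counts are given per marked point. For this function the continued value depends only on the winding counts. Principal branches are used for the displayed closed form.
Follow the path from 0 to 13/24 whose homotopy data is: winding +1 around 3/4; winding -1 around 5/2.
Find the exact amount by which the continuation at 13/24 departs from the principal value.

Continued minus principal equals (-(6/85)*sqrt(705)) + ((11/3)*pi)*i.

The rational part is single-valued and drops out of the difference; each branch term changes only by its own monodromy.
(18/17)*sqrt(1 - k/(5/2)): winding -1 is odd, the square root flips sign, contributing -2*(18/17)*sqrt(1 - (13/24)/(5/2)) = -2*(18/17)*sqrt(47/60) = -(6/85)*sqrt(705).
(11/6)*log(1 - k/(3/4)): each positive loop around 3/4 adds 2*pi*i to the log, so winding +1 contributes (11/6)*(1)*2*pi*i = (11/3)*pi*i.
Summing the contributions at k = 13/24 gives (-(6/85)*sqrt(705)) + ((11/3)*pi)*i.


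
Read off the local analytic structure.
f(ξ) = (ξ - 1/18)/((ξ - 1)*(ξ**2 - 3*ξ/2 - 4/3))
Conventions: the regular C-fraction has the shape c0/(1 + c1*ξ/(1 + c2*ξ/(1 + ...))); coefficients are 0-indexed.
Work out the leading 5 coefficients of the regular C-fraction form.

Taylor coefficients (expand at 0): a_0 = -1/24, a_1 = 145/192, a_2 = -265/1536, a_3 = 18049/12288, a_4 = -105529/98304.
c0 = a_0 = -1/24. Peel one level at a time: if S = 1 + c*ξ/S' with S'(0) = 1, then c is the ξ-coefficient of S and S' = c*ξ/(S - 1).
S_1 = c0/f = 1 + (145/8)*ξ + (2595/8)*ξ^2 + ...; c1 = 145/8.
S_2 = c1*ξ/(S_1 - 1) = 1 + (-519/29)*ξ + (-7959/4205)*ξ^2 + ...; c2 = -519/29.
S_3 = c2*ξ/(S_2 - 1) = 1 + (-2653/25085)*ξ + (31144/748225)*ξ^2 + ...; c3 = -2653/25085.
S_4 = c3*ξ/(S_3 - 1) = 1 + (903176/2294845)*ξ + ...; c4 = 903176/2294845.

The regular C-fraction coefficients are [-1/24, 145/8, -519/29, -2653/25085, 903176/2294845].


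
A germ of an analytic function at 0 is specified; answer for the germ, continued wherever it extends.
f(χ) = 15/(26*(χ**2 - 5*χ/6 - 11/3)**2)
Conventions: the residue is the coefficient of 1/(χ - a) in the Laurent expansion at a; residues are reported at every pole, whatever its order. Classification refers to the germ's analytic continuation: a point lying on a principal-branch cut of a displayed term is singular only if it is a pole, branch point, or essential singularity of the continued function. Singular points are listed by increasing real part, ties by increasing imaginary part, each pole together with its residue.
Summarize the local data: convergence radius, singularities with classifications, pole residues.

Radius of convergence at 0: -5/12 + (1/12)*sqrt(553).
At 5/12 - (1/12)*sqrt(553): a pole of order 2; residue (3240/3975517)*sqrt(553).
At 5/12 + (1/12)*sqrt(553): a pole of order 2; residue -(3240/3975517)*sqrt(553).

Denominator factor (χ**2 - 5*χ/6 - 11/3)^2: discriminant 553/36, real irrational roots 5/12 + (1/12)*sqrt(553) and 5/12 - (1/12)*sqrt(553); poles of order 2, moduli 5/12 + (1/12)*sqrt(553) and -5/12 + (1/12)*sqrt(553).
The radius of convergence is the smallest modulus among the singular points: -5/12 + (1/12)*sqrt(553).
The factor χ**2 - 5*χ/6 - 11/3 splits as (χ - a)(χ - a') with a = 5/12 - (1/12)*sqrt(553), a' = 5/12 + (1/12)*sqrt(553). At the order-2 pole a set g(χ) = (χ - a)^2*f(χ) = [15/26] / (χ - a')^2.
Order-2 pole: residue = g'(a); g'(5/12 - (1/12)*sqrt(553)) = (3240/3975517)*sqrt(553), so the residue is (3240/3975517)*sqrt(553).
The factor χ**2 - 5*χ/6 - 11/3 splits as (χ - a)(χ - a') with a = 5/12 + (1/12)*sqrt(553), a' = 5/12 - (1/12)*sqrt(553). At the order-2 pole a set g(χ) = (χ - a)^2*f(χ) = [15/26] / (χ - a')^2.
Order-2 pole: residue = g'(a); g'(5/12 + (1/12)*sqrt(553)) = -(3240/3975517)*sqrt(553), so the residue is -(3240/3975517)*sqrt(553).
List the singular points by increasing real part (a conjugate pair: the negative imaginary part first).


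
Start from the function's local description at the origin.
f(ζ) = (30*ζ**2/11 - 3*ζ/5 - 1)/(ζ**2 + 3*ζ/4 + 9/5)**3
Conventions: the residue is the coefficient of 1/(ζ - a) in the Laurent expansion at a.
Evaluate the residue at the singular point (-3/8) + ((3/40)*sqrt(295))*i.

The factor ζ**2 + 3*ζ/4 + 9/5 splits as (ζ - a)(ζ - a') with a = (-3/8) + ((3/40)*sqrt(295))*i, a' = (-3/8) - ((3/40)*sqrt(295))*i. At the order-3 pole a set g(ζ) = (ζ - a)^3*f(ζ) = [30*ζ**2/11 - 3*ζ/5 - 1] / (ζ - a')^3.
Order-3 pole: residue = g''(a)/2; g''((-3/8) + ((3/40)*sqrt(295))*i) = -((1258240/182992689)*sqrt(295))*i, so the residue is -((629120/182992689)*sqrt(295))*i.

The residue is -((629120/182992689)*sqrt(295))*i.


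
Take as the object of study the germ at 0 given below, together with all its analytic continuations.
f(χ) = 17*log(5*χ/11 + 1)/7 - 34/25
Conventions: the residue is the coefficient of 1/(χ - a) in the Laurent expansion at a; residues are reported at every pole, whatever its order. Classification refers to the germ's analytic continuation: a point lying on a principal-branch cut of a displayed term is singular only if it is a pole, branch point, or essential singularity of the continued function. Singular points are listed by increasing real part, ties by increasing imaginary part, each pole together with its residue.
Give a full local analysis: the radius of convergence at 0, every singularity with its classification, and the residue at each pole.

Radius of convergence at 0: 11/5.
At -11/5: a logarithmic branch point.

Branch term (17/7)*log(1 - χ/(-11/5)): its argument vanishes at χ = -11/5, a logarithmic branch point, modulus 11/5.
The radius of convergence is the smallest modulus among the singular points: 11/5.


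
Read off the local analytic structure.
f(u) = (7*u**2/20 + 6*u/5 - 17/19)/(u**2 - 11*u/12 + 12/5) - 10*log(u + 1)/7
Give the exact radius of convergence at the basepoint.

Denominator factor (u**2 - 11*u/12 + 12/5): discriminant -6307/720, complex-conjugate roots (11/24) + ((1/120)*sqrt(31535))*i and (11/24) - ((1/120)*sqrt(31535))*i; poles of order 1, moduli (2/5)*sqrt(15) and (2/5)*sqrt(15).
Branch term (-10/7)*log(1 - u/(-1)): its argument vanishes at u = -1, a logarithmic branch point, modulus 1.
The radius of convergence is the smallest modulus among the singular points: 1.

The radius of convergence is 1.


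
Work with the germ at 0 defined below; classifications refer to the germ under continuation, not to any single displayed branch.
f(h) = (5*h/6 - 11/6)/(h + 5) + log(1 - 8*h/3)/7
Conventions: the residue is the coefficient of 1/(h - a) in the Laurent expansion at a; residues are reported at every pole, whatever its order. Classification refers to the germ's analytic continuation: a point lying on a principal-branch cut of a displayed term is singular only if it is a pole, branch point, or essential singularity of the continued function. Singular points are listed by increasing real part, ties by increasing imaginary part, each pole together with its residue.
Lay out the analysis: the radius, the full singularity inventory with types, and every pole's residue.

Radius of convergence at 0: 3/8.
At -5: a pole of order 1; residue -6.
At 3/8: a logarithmic branch point.

Denominator factor (h + 5): pole of order 1 at -5, modulus 5.
Branch term (1/7)*log(1 - h/(3/8)): its argument vanishes at h = 3/8, a logarithmic branch point, modulus 3/8.
The radius of convergence is the smallest modulus among the singular points: 3/8.
The branch term is analytic at -5 and contributes nothing to the residue; only the rational part matters.
At the order-1 pole -5 set g(h) = (h - (-5))*(rational part) = 5*h/6 - 11/6.
Simple pole: residue = g(a) at a = -5, which is -6.
List the singular points by increasing real part (a conjugate pair: the negative imaginary part first).


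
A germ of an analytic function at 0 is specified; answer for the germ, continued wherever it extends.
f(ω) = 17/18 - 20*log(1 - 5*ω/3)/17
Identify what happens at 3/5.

The term (-20/17)*log(1 - ω/(3/5)) has argument 1 - 3/5/(3/5) = 0 at 3/5: a logarithmic (infinitely-sheeted) branch point; the remaining terms are analytic or single-valued there.

The point is a logarithmic branch point.


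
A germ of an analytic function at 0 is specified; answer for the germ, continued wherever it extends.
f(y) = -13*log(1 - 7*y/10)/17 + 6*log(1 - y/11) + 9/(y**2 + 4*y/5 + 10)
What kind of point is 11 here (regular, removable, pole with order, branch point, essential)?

The point is a logarithmic branch point.

The term (6)*log(1 - y/(11)) has argument 1 - 11/(11) = 0 at 11: a logarithmic (infinitely-sheeted) branch point; the remaining terms are analytic or single-valued there.


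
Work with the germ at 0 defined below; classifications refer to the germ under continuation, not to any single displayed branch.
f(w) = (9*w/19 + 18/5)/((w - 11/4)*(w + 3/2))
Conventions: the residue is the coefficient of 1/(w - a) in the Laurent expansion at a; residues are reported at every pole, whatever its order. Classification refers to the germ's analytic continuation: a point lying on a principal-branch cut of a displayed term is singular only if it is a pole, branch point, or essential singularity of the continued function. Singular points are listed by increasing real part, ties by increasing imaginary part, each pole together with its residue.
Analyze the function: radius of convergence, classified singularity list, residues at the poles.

Denominator factor (w + 3/2): pole of order 1 at -3/2, modulus 3/2.
Denominator factor (w - 11/4): pole of order 1 at 11/4, modulus 11/4.
The radius of convergence is the smallest modulus among the singular points: 3/2.
At the order-1 pole -3/2 set g(w) = (w - (-3/2))*f(w) = (9*w/19 + 18/5)/(w - 11/4).
Simple pole: residue = g(a) at a = -3/2, which is -1098/1615.
At the order-1 pole 11/4 set g(w) = (w - (11/4))*f(w) = (9*w/19 + 18/5)/(w + 3/2).
Simple pole: residue = g(a) at a = 11/4, which is 1863/1615.
List the singular points by increasing real part (a conjugate pair: the negative imaginary part first).

Radius of convergence at 0: 3/2.
At -3/2: a pole of order 1; residue -1098/1615.
At 11/4: a pole of order 1; residue 1863/1615.


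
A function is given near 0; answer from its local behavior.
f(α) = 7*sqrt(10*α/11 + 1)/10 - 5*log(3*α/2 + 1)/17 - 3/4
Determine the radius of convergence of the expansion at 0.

Branch term (7/10)*sqrt(1 - α/(-11/10)): its argument vanishes at α = -11/10, a square-root branch point, modulus 11/10.
Branch term (-5/17)*log(1 - α/(-2/3)): its argument vanishes at α = -2/3, a logarithmic branch point, modulus 2/3.
The radius of convergence is the smallest modulus among the singular points: 2/3.

The radius of convergence is 2/3.


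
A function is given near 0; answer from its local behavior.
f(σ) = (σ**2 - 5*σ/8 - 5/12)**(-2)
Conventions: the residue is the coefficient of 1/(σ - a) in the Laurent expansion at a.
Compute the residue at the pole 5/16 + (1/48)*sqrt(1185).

The factor σ**2 - 5*σ/8 - 5/12 splits as (σ - a)(σ - a') with a = 5/16 + (1/48)*sqrt(1185), a' = 5/16 - (1/48)*sqrt(1185). At the order-2 pole a set g(σ) = (σ - a)^2*f(σ) = [1] / (σ - a')^2.
Order-2 pole: residue = g'(a); g'(5/16 + (1/48)*sqrt(1185)) = -(3072/156025)*sqrt(1185), so the residue is -(3072/156025)*sqrt(1185).

The residue is -(3072/156025)*sqrt(1185).


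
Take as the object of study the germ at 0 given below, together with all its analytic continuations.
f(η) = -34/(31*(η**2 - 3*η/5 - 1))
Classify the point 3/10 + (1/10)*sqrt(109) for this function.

The point is a pole of order 1.

The denominator factor η**2 - 3*η/5 - 1 vanishes at 3/10 + (1/10)*sqrt(109) and appears to the power 1; the numerator there equals -34/31, nonzero, and no other factor vanishes.
Hence a pole whose order is the multiplicity, 1.


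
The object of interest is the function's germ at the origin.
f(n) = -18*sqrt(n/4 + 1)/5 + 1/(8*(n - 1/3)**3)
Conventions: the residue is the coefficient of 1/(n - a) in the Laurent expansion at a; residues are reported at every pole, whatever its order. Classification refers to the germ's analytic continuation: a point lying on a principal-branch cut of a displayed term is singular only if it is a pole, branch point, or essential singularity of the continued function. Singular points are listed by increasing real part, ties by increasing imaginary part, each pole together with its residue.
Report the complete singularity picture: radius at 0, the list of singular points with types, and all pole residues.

Denominator factor (n - 1/3)^3: pole of order 3 at 1/3, modulus 1/3.
Branch term (-18/5)*sqrt(1 - n/(-4)): its argument vanishes at n = -4, a square-root branch point, modulus 4.
The radius of convergence is the smallest modulus among the singular points: 1/3.
The branch term is analytic at 1/3 and contributes nothing to the residue; only the rational part matters.
At the order-3 pole 1/3 set g(n) = (n - (1/3))^3*(rational part) = 1/8.
Order-3 pole: residue = g''(a)/2; g''(1/3) = 0, so the residue is 0.
List the singular points by increasing real part (a conjugate pair: the negative imaginary part first).

Radius of convergence at 0: 1/3.
At -4: an algebraic (square-root) branch point.
At 1/3: a pole of order 3; residue 0.


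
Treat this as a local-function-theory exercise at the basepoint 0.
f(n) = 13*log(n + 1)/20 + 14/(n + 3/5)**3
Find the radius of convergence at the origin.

The radius of convergence is 3/5.

Denominator factor (n + 3/5)^3: pole of order 3 at -3/5, modulus 3/5.
Branch term (13/20)*log(1 - n/(-1)): its argument vanishes at n = -1, a logarithmic branch point, modulus 1.
The radius of convergence is the smallest modulus among the singular points: 3/5.


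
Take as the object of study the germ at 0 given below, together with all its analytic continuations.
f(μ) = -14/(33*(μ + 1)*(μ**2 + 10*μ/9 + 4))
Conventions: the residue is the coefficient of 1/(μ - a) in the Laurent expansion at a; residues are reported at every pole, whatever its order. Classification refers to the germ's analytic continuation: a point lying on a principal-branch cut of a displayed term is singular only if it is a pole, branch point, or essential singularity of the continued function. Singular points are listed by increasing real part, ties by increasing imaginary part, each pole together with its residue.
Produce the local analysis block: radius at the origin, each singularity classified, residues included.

Radius of convergence at 0: 1.
At -1: a pole of order 1; residue -6/55.
At (-5/9) - ((1/9)*sqrt(299))*i: a pole of order 1; residue (3/55) - ((12/16445)*sqrt(299))*i.
At (-5/9) + ((1/9)*sqrt(299))*i: a pole of order 1; residue (3/55) + ((12/16445)*sqrt(299))*i.

Denominator factor (μ**2 + 10*μ/9 + 4): discriminant -1196/81, complex-conjugate roots (-5/9) + ((1/9)*sqrt(299))*i and (-5/9) - ((1/9)*sqrt(299))*i; poles of order 1, moduli 2 and 2.
Denominator factor (μ + 1): pole of order 1 at -1, modulus 1.
The radius of convergence is the smallest modulus among the singular points: 1.
At the order-1 pole -1 set g(μ) = (μ - (-1))*f(μ) = -14/(33*(μ**2 + 10*μ/9 + 4)).
Simple pole: residue = g(a) at a = -1, which is -6/55.
The factor μ**2 + 10*μ/9 + 4 splits as (μ - a)(μ - a') with a = (-5/9) - ((1/9)*sqrt(299))*i, a' = (-5/9) + ((1/9)*sqrt(299))*i. At the order-1 pole a set g(μ) = (μ - a)*f(μ) = [-14/(33*(μ + 1))] / (μ - a').
Simple pole: residue = g(a) at a = (-5/9) - ((1/9)*sqrt(299))*i, which is (3/55) - ((12/16445)*sqrt(299))*i.
The factor μ**2 + 10*μ/9 + 4 splits as (μ - a)(μ - a') with a = (-5/9) + ((1/9)*sqrt(299))*i, a' = (-5/9) - ((1/9)*sqrt(299))*i. At the order-1 pole a set g(μ) = (μ - a)*f(μ) = [-14/(33*(μ + 1))] / (μ - a').
Simple pole: residue = g(a) at a = (-5/9) + ((1/9)*sqrt(299))*i, which is (3/55) + ((12/16445)*sqrt(299))*i.
List the singular points by increasing real part (a conjugate pair: the negative imaginary part first).


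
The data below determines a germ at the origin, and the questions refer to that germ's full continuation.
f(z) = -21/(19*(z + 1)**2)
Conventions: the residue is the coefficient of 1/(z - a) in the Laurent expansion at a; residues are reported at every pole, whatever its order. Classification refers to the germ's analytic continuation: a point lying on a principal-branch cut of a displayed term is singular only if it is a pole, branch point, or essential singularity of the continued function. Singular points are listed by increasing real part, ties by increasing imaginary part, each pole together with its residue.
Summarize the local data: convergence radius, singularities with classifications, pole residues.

Radius of convergence at 0: 1.
At -1: a pole of order 2; residue 0.

Denominator factor (z + 1)^2: pole of order 2 at -1, modulus 1.
The radius of convergence is the smallest modulus among the singular points: 1.
At the order-2 pole -1 set g(z) = (z - (-1))^2*f(z) = -21/19.
Order-2 pole: residue = g'(a); g'(-1) = 0, so the residue is 0.


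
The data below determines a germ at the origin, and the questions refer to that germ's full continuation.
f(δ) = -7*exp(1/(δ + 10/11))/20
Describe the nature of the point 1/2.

There is no denominator, hence no pole anywhere.
The essential point of exp(1/(δ - (-10/11))) is -10/11, not 1/2.
So the germ continues analytically to 1/2.

The point is a regular point.


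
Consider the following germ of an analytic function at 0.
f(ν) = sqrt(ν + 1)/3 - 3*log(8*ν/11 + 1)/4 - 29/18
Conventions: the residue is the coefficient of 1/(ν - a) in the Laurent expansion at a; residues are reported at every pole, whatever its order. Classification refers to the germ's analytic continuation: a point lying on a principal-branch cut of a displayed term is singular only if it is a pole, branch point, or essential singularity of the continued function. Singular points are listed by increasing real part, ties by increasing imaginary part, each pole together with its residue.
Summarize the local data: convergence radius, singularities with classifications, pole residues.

Branch term (-3/4)*log(1 - ν/(-11/8)): its argument vanishes at ν = -11/8, a logarithmic branch point, modulus 11/8.
Branch term (1/3)*sqrt(1 - ν/(-1)): its argument vanishes at ν = -1, a square-root branch point, modulus 1.
The radius of convergence is the smallest modulus among the singular points: 1.
List the singular points by increasing real part (a conjugate pair: the negative imaginary part first).

Radius of convergence at 0: 1.
At -11/8: a logarithmic branch point.
At -1: an algebraic (square-root) branch point.


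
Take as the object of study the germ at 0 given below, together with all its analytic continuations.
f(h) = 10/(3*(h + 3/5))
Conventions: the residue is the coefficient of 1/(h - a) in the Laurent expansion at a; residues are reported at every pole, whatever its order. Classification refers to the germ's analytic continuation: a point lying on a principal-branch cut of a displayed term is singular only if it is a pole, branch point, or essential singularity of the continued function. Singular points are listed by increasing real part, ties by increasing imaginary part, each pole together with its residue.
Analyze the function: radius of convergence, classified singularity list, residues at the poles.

Radius of convergence at 0: 3/5.
At -3/5: a pole of order 1; residue 10/3.

Denominator factor (h + 3/5): pole of order 1 at -3/5, modulus 3/5.
The radius of convergence is the smallest modulus among the singular points: 3/5.
At the order-1 pole -3/5 set g(h) = (h - (-3/5))*f(h) = 10/3.
Simple pole: residue = g(a) at a = -3/5, which is 10/3.


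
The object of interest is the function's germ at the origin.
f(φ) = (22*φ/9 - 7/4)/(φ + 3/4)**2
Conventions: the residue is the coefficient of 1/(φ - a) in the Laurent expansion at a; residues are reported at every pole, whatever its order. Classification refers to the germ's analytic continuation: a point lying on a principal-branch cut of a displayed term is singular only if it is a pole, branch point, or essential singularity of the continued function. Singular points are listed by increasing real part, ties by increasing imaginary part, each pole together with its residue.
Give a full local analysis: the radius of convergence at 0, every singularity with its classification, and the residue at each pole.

Denominator factor (φ + 3/4)^2: pole of order 2 at -3/4, modulus 3/4.
The radius of convergence is the smallest modulus among the singular points: 3/4.
At the order-2 pole -3/4 set g(φ) = (φ - (-3/4))^2*f(φ) = 22*φ/9 - 7/4.
Order-2 pole: residue = g'(a); g'(-3/4) = 22/9, so the residue is 22/9.

Radius of convergence at 0: 3/4.
At -3/4: a pole of order 2; residue 22/9.


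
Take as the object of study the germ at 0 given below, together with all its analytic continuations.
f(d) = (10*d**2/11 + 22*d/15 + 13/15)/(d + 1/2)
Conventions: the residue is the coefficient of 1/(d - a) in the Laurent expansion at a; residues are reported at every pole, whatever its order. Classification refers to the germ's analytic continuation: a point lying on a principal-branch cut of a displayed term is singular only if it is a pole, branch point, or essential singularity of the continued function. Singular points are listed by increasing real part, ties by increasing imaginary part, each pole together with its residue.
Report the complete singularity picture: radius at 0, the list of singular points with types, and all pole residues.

Radius of convergence at 0: 1/2.
At -1/2: a pole of order 1; residue 119/330.

Denominator factor (d + 1/2): pole of order 1 at -1/2, modulus 1/2.
The radius of convergence is the smallest modulus among the singular points: 1/2.
At the order-1 pole -1/2 set g(d) = (d - (-1/2))*f(d) = 10*d**2/11 + 22*d/15 + 13/15.
Simple pole: residue = g(a) at a = -1/2, which is 119/330.


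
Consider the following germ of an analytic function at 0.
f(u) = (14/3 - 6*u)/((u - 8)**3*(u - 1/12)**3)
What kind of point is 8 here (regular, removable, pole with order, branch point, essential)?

The denominator factor u - 8 vanishes at 8 and appears to the power 3; the numerator there equals -130/3, nonzero, and no other factor vanishes.
Hence a pole whose order is the multiplicity, 3.

The point is a pole of order 3.


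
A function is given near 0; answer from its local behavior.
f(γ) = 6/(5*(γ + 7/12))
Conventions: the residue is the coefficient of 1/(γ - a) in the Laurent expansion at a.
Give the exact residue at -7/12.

The residue is 6/5.

At the order-1 pole -7/12 set g(γ) = (γ - (-7/12))*f(γ) = 6/5.
Simple pole: residue = g(a) at a = -7/12, which is 6/5.


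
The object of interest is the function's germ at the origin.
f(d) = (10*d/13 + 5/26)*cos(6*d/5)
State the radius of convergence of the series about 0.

The factor cos(6*d/5) is entire and contributes no finite singular point.
The polynomial part has no poles.
No finite singular points: the Taylor series at 0 converges everywhere.

The radius of convergence is infinite.


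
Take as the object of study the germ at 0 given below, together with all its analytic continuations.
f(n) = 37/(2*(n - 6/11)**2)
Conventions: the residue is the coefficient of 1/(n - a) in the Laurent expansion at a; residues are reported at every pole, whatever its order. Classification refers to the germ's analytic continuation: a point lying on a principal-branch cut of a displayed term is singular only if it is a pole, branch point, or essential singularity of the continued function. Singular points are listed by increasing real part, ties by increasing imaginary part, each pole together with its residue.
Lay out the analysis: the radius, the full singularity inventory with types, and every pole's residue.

Denominator factor (n - 6/11)^2: pole of order 2 at 6/11, modulus 6/11.
The radius of convergence is the smallest modulus among the singular points: 6/11.
At the order-2 pole 6/11 set g(n) = (n - (6/11))^2*f(n) = 37/2.
Order-2 pole: residue = g'(a); g'(6/11) = 0, so the residue is 0.

Radius of convergence at 0: 6/11.
At 6/11: a pole of order 2; residue 0.


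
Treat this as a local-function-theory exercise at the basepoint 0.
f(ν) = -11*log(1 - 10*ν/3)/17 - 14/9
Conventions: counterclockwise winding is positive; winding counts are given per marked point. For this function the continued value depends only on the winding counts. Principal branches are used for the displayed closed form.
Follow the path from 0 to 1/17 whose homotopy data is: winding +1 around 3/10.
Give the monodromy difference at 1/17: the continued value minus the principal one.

The rational part is single-valued and drops out of the difference; each branch term changes only by its own monodromy.
(-11/17)*log(1 - ν/(3/10)): each positive loop around 3/10 adds 2*pi*i to the log, so winding +1 contributes (-11/17)*(1)*2*pi*i = -(22/17)*pi*i.
Summing the contributions at ν = 1/17 gives -(22/17)*pi*i.

Continued minus principal equals -(22/17)*pi*i.


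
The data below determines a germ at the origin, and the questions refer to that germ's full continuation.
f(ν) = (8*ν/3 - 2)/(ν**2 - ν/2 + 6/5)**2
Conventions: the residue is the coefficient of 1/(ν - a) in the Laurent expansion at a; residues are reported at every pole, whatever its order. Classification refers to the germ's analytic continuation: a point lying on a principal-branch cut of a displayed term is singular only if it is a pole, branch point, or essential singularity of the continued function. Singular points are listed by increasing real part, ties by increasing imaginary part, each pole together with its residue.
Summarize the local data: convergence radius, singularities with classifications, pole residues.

Denominator factor (ν**2 - ν/2 + 6/5)^2: discriminant -91/20, complex-conjugate roots (1/4) + ((1/20)*sqrt(455))*i and (1/4) - ((1/20)*sqrt(455))*i; poles of order 2, moduli (1/5)*sqrt(30) and (1/5)*sqrt(30).
The radius of convergence is the smallest modulus among the singular points: (1/5)*sqrt(30).
The factor ν**2 - ν/2 + 6/5 splits as (ν - a)(ν - a') with a = (1/4) - ((1/20)*sqrt(455))*i, a' = (1/4) + ((1/20)*sqrt(455))*i. At the order-2 pole a set g(ν) = (ν - a)^2*f(ν) = [8*ν/3 - 2] / (ν - a')^2.
Order-2 pole: residue = g'(a); g'((1/4) - ((1/20)*sqrt(455))*i) = -((320/24843)*sqrt(455))*i, so the residue is -((320/24843)*sqrt(455))*i.
The factor ν**2 - ν/2 + 6/5 splits as (ν - a)(ν - a') with a = (1/4) + ((1/20)*sqrt(455))*i, a' = (1/4) - ((1/20)*sqrt(455))*i. At the order-2 pole a set g(ν) = (ν - a)^2*f(ν) = [8*ν/3 - 2] / (ν - a')^2.
Order-2 pole: residue = g'(a); g'((1/4) + ((1/20)*sqrt(455))*i) = ((320/24843)*sqrt(455))*i, so the residue is ((320/24843)*sqrt(455))*i.
List the singular points by increasing real part (a conjugate pair: the negative imaginary part first).

Radius of convergence at 0: (1/5)*sqrt(30).
At (1/4) - ((1/20)*sqrt(455))*i: a pole of order 2; residue -((320/24843)*sqrt(455))*i.
At (1/4) + ((1/20)*sqrt(455))*i: a pole of order 2; residue ((320/24843)*sqrt(455))*i.


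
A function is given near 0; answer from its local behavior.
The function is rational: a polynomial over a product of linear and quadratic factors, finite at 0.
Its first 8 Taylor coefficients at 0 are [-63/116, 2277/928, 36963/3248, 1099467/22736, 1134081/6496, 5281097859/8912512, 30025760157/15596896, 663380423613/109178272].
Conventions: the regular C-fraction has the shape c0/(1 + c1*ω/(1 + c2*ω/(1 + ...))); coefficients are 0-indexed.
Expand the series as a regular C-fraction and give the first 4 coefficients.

Taylor coefficients (read off): a_0 = -63/116, a_1 = 2277/928, a_2 = 36963/3248, a_3 = 1099467/22736.
c0 = a_0 = -63/116. Peel one level at a time: if S = 1 + c*ω/S' with S'(0) = 1, then c is the ω-coefficient of S and S' = c*ω/(S - 1).
S_1 = c0/f = 1 + (253/56)*ω + (129721/3136)*ω^2 + ...; c1 = 253/56.
S_2 = c1*ω/(S_1 - 1) = 1 + (-129721/14168)*ω + (5655318/3136441)*ω^2 + ...; c2 = -129721/14168.
S_3 = c2*ω/(S_2 - 1) = 1 + (45242544/229735891)*ω + ...; c3 = 45242544/229735891.

The regular C-fraction coefficients are [-63/116, 253/56, -129721/14168, 45242544/229735891].


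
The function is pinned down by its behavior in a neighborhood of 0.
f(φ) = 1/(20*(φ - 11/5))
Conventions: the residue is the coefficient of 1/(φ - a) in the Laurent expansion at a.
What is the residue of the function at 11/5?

The residue is 1/20.

At the order-1 pole 11/5 set g(φ) = (φ - (11/5))*f(φ) = 1/20.
Simple pole: residue = g(a) at a = 11/5, which is 1/20.


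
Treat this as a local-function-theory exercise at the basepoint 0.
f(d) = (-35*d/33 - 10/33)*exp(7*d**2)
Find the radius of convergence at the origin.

The radius of convergence is infinite.

The factor exp(7*d**2) is entire and contributes no finite singular point.
The polynomial part has no poles.
No finite singular points: the Taylor series at 0 converges everywhere.


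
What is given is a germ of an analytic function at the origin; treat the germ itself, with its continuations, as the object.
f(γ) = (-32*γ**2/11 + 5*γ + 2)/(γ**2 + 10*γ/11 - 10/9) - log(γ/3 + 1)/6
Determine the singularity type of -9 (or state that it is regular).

The point is a regular point.

Denominator factors: γ**2 + 10*γ/11 - 10/9 = 7099/99 at γ = -9 — none vanishes.
Branch term log(1 - γ/(-3)): argument at -9 is -2, nonzero, so -9 is not its branch point (a point on a principal cut is still regular for the continued germ).
So the germ continues analytically to -9.


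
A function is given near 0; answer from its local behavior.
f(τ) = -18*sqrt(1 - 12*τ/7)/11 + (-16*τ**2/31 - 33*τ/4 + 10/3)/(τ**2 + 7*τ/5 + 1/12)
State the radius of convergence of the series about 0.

Denominator factor (τ**2 + 7*τ/5 + 1/12): discriminant 122/75, real irrational roots -7/10 + (1/30)*sqrt(366) and -7/10 - (1/30)*sqrt(366); poles of order 1, moduli 7/10 - (1/30)*sqrt(366) and 7/10 + (1/30)*sqrt(366).
Branch term (-18/11)*sqrt(1 - τ/(7/12)): its argument vanishes at τ = 7/12, a square-root branch point, modulus 7/12.
The radius of convergence is the smallest modulus among the singular points: 7/10 - (1/30)*sqrt(366).

The radius of convergence is 7/10 - (1/30)*sqrt(366).


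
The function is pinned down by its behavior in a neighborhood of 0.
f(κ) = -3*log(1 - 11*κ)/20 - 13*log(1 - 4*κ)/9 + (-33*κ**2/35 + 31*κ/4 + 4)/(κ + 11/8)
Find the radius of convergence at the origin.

The radius of convergence is 1/11.

Denominator factor (κ + 11/8): pole of order 1 at -11/8, modulus 11/8.
Branch term (-13/9)*log(1 - κ/(1/4)): its argument vanishes at κ = 1/4, a logarithmic branch point, modulus 1/4.
Branch term (-3/20)*log(1 - κ/(1/11)): its argument vanishes at κ = 1/11, a logarithmic branch point, modulus 1/11.
The radius of convergence is the smallest modulus among the singular points: 1/11.


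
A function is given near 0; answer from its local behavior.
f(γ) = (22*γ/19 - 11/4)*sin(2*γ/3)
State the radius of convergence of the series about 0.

The radius of convergence is infinite.

The factor sin(2*γ/3) is entire and contributes no finite singular point.
The polynomial part has no poles.
No finite singular points: the Taylor series at 0 converges everywhere.


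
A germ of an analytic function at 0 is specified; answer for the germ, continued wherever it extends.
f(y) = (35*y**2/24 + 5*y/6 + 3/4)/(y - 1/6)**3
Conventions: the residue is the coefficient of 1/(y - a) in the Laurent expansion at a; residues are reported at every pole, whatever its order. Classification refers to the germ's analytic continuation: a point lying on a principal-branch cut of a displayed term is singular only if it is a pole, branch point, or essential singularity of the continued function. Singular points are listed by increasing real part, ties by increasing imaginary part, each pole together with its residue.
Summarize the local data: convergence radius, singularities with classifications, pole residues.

Denominator factor (y - 1/6)^3: pole of order 3 at 1/6, modulus 1/6.
The radius of convergence is the smallest modulus among the singular points: 1/6.
At the order-3 pole 1/6 set g(y) = (y - (1/6))^3*f(y) = 35*y**2/24 + 5*y/6 + 3/4.
Order-3 pole: residue = g''(a)/2; g''(1/6) = 35/12, so the residue is 35/24.

Radius of convergence at 0: 1/6.
At 1/6: a pole of order 3; residue 35/24.


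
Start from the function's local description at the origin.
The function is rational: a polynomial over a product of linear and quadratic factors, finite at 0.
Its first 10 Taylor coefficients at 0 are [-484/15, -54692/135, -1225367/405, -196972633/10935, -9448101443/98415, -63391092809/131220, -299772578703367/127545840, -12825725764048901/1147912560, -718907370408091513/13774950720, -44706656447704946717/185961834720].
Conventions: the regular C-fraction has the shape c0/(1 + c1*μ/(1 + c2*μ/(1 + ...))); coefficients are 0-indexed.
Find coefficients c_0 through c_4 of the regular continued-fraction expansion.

Taylor coefficients (read off): a_0 = -484/15, a_1 = -54692/135, a_2 = -1225367/405, a_3 = -196972633/10935, a_4 = -9448101443/98415.
c0 = a_0 = -484/15. Peel one level at a time: if S = 1 + c*μ/S' with S'(0) = 1, then c is the μ-coefficient of S and S' = c*μ/(S - 1).
S_1 = c0/f = 1 + (-113/9)*μ + (20695/324)*μ^2 + ...; c1 = -113/9.
S_2 = c1*μ/(S_1 - 1) = 1 + (20695/4068)*μ + (187206565/16548624)*μ^2 + ...; c2 = 20695/4068.
S_3 = c2*μ/(S_2 - 1) = 1 + (-37441313/16837452)*μ + (2939690707/1027879260)*μ^2 + ...; c3 = -37441313/16837452.
S_4 = c3*μ/(S_3 - 1) = 1 + (996555149673/774847972535)*μ + ...; c4 = 996555149673/774847972535.

The regular C-fraction coefficients are [-484/15, -113/9, 20695/4068, -37441313/16837452, 996555149673/774847972535].


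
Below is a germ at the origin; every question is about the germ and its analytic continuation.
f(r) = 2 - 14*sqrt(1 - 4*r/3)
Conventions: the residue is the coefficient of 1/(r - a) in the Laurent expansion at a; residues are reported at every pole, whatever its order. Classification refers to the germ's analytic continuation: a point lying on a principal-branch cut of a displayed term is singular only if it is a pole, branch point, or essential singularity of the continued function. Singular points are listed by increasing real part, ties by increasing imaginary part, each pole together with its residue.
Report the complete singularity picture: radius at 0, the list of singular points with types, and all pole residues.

Branch term (-14)*sqrt(1 - r/(3/4)): its argument vanishes at r = 3/4, a square-root branch point, modulus 3/4.
The radius of convergence is the smallest modulus among the singular points: 3/4.

Radius of convergence at 0: 3/4.
At 3/4: an algebraic (square-root) branch point.
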